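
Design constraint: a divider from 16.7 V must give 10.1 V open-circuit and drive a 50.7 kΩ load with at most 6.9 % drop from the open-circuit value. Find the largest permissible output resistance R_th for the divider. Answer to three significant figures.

Loading drop = R_th/(R_th + R_L) ≤ 0.0690, so R_th ≤ R_L · ε/(1−ε) = 50.7 kΩ × 0.0690/0.9310 = 3.76 kΩ.
(Any R1, R2 with R2/(R1+R2) = 0.605 and R1‖R2 ≤ 3.76 kΩ will meet the spec.)

R_th ≤ 3.76 kΩ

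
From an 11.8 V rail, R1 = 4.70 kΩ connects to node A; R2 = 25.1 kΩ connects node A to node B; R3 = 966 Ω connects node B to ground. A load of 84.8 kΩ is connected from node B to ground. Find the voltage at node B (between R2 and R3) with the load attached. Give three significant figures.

At node B, R3 is in parallel with the load: R3‖R_L = 955.1 Ω.
Below node A the resistance is R2 + (R3‖R_L) = 26060 Ω, so V_A = 11.8 × 26060/30760 = 9.997 V.
Then V_B = V_A × (R3‖R_L)/(R2 + R3‖R_L) = 9.997 × 955.1/26060 = 0.366 V.

V ≈ 0.366 V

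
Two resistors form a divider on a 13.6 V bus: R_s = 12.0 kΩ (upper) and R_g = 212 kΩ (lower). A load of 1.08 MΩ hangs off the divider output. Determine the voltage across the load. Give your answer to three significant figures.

The load sits in parallel with R_g: R_g‖R_L = (212 × 1080) / (212 + 1080) = 177.2 kΩ.
V_out = 13.6 × 177.2 / (12.0 + 177.2) = 13.6 × 177.2/189.2 = 12.7 V.

V_out ≈ 12.7 V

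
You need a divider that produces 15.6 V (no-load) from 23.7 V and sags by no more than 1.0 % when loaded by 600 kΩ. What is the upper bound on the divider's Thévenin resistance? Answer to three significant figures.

R_th ≤ 6.06 kΩ

Loading drop = R_th/(R_th + R_L) ≤ 0.0100, so R_th ≤ R_L · ε/(1−ε) = 600 kΩ × 0.0100/0.9900 = 6.06 kΩ.
(Any R1, R2 with R2/(R1+R2) = 0.658 and R1‖R2 ≤ 6.06 kΩ will meet the spec.)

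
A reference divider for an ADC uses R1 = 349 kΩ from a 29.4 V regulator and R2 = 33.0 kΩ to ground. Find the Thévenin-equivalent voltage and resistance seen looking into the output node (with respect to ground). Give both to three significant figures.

V_th = 2.54 V, R_th = 30.1 kΩ

V_th is the open-circuit tap voltage: 29.4 × 33.0/(349 + 33.0) = 2.54 V.
With the supply zeroed, R1 and R2 appear in parallel from the tap: R_th = R1‖R2 = (349 × 33.0)/382.0 = 30.1 kΩ.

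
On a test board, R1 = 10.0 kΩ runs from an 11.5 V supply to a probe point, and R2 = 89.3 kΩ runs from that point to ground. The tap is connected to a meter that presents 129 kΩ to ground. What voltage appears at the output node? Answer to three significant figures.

V_out ≈ 9.67 V

The load sits in parallel with R2: R2‖R_L = (89.3 × 129) / (89.3 + 129) = 52.77 kΩ.
V_out = 11.5 × 52.77 / (10.0 + 52.77) = 11.5 × 52.77/62.77 = 9.67 V.
(Unloaded it would have been 10.3 V.)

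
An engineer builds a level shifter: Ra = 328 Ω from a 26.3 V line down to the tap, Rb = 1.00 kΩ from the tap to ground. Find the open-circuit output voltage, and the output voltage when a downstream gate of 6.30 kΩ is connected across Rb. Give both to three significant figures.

Open-circuit: V = 26.3 × 1000/(328 + 1000) = 19.8 V.
With the load, Rb becomes Rb‖R_L = 863.0 Ω, so V = 26.3 × 863.0/1191 = 19.1 V.

Unloaded: 19.8 V; loaded: 19.1 V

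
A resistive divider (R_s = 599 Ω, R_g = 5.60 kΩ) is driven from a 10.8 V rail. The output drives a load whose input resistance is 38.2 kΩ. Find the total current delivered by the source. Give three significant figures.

R_g‖R_L = 4884 Ω, so the source sees R_s + R_g‖R_L = 5483 Ω.
I = 10.8 V / 5483 Ω = 1.97 mA.

I ≈ 1.97 mA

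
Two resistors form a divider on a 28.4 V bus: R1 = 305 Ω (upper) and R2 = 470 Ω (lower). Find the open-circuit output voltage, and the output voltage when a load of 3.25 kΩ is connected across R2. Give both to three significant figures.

Open-circuit: V = 28.4 × 470/(305 + 470) = 17.2 V.
With the load, R2 becomes R2‖R_L = 410.6 Ω, so V = 28.4 × 410.6/715.6 = 16.3 V.

Unloaded: 17.2 V; loaded: 16.3 V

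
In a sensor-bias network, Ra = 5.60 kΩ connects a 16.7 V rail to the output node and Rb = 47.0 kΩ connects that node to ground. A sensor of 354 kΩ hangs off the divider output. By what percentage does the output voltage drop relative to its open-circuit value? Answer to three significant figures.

1.39 %

The divider's output (Thévenin) resistance is Ra‖Rb = 5.004 kΩ.
Fractional drop under load = R_th/(R_th + R_L) = 5.004 / (5.004 + 354) = 0.01394.
So the output falls by 1.39 %.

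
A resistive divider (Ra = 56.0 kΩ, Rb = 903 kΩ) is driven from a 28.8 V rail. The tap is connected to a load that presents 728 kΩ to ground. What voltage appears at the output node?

V_out ≈ 25.3 V

The load sits in parallel with Rb: Rb‖R_L = (903 × 728) / (903 + 728) = 403.1 kΩ.
V_out = 28.8 × 403.1 / (56.0 + 403.1) = 28.8 × 403.1/459.1 = 25.3 V.
(Unloaded it would have been 27.1 V.)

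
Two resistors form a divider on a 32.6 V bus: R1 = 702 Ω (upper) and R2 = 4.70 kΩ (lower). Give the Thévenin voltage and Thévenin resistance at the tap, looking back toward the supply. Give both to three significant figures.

V_th is the open-circuit tap voltage: 32.6 × 4700/(702 + 4700) = 28.4 V.
With the supply zeroed, R1 and R2 appear in parallel from the tap: R_th = R1‖R2 = (702 × 4700)/5402 = 611 Ω.

V_th = 28.4 V, R_th = 611 Ω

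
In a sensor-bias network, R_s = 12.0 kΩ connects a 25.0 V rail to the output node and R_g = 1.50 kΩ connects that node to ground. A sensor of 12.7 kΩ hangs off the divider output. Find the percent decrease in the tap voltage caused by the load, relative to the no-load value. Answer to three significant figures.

The divider's output (Thévenin) resistance is R_s‖R_g = 1.333 kΩ.
Fractional drop under load = R_th/(R_th + R_L) = 1.333 / (1.333 + 12.7) = 0.09501.
So the output falls by 9.50 %.

9.50 %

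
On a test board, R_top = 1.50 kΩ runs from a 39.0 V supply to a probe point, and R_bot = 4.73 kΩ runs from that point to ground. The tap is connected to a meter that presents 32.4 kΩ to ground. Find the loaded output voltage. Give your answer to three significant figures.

V_out ≈ 28.6 V

The load sits in parallel with R_bot: R_bot‖R_L = (4.73 × 32.4) / (4.73 + 32.4) = 4.127 kΩ.
V_out = 39.0 × 4.127 / (1.50 + 4.127) = 39.0 × 4.127/5.627 = 28.6 V.
(Unloaded it would have been 29.6 V.)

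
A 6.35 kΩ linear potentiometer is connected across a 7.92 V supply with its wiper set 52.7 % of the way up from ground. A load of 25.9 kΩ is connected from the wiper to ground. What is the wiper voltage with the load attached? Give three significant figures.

The wiper splits the pot into (1−α)R = 3.004 kΩ above and αR = 3.346 kΩ below.
Lower section ‖ load = 2.964 kΩ.
V_wiper = 7.92 × 2.964/(3.004 + 2.964) = 3.93 V.

V ≈ 3.93 V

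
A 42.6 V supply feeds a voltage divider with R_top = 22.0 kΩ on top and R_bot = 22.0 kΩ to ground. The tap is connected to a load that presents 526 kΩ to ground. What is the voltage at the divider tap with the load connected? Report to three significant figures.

V_out ≈ 20.9 V

The load sits in parallel with R_bot: R_bot‖R_L = (22.0 × 526) / (22.0 + 526) = 21.12 kΩ.
V_out = 42.6 × 21.12 / (22.0 + 21.12) = 42.6 × 21.12/43.12 = 20.9 V.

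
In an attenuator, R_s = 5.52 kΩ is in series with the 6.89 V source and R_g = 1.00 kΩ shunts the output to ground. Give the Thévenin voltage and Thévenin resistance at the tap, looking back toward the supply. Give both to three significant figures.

V_th is the open-circuit tap voltage: 6.89 × 1.00/(5.52 + 1.00) = 1.06 V.
With the supply zeroed, R_s and R_g appear in parallel from the tap: R_th = R_s‖R_g = (5.52 × 1.00)/6.520 = 847 Ω.

V_th = 1.06 V, R_th = 847 Ω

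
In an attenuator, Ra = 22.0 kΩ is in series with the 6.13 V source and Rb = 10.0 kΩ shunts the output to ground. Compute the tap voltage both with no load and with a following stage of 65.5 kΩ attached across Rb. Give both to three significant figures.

Open-circuit: V = 6.13 × 10.0/(22.0 + 10.0) = 1.92 V.
With the load, Rb becomes Rb‖R_L = 8.675 kΩ, so V = 6.13 × 8.675/30.68 = 1.73 V.

Unloaded: 1.92 V; loaded: 1.73 V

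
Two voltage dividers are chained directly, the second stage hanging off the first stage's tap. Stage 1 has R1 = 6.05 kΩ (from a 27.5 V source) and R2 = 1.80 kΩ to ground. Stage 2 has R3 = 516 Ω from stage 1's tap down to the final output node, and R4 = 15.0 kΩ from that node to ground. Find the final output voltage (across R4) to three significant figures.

V_out ≈ 5.60 V

Stage 2 presents R3+R4 = 15520 Ω as a load on stage 1's tap.
Stage 1's lower leg becomes R2‖(R3+R4) = 1613 Ω, so V_mid = 27.5 × 1613/7663 = 5.788 V.
Stage 2 is itself unloaded: V_out = V_mid × R4/(R3+R4) = 5.788 × 15000/15520 = 5.60 V.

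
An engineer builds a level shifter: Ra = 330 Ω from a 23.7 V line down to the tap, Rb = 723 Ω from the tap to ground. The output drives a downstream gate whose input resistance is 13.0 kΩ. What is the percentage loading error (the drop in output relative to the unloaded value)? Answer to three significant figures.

1.71 %

The divider's output (Thévenin) resistance is Ra‖Rb = 226.6 Ω.
Fractional drop under load = R_th/(R_th + R_L) = 226.6 / (226.6 + 13000) = 0.01713.
So the output falls by 1.71 %.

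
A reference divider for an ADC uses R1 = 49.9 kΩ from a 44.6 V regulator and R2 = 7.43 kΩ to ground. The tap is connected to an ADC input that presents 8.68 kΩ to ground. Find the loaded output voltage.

The load sits in parallel with R2: R2‖R_L = (7.43 × 8.68) / (7.43 + 8.68) = 4.003 kΩ.
V_out = 44.6 × 4.003 / (49.9 + 4.003) = 44.6 × 4.003/53.90 = 3.31 V.

V_out ≈ 3.31 V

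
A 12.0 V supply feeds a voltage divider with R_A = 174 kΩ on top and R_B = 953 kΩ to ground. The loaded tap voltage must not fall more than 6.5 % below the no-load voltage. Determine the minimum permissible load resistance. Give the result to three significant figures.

Output resistance R_th = R_A‖R_B = (174 × 953)/1127 = 147.1 kΩ.
The fractional drop is R_th/(R_th + R_L); requiring this ≤ 0.0650 gives R_L ≥ R_th(1/0.0650 − 1) = 147.1 × 14.38 = 2.12 MΩ.

R_L(min) ≈ 2.12 MΩ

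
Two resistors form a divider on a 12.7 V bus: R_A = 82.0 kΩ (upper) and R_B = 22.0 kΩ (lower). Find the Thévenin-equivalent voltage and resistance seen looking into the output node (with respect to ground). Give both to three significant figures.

V_th is the open-circuit tap voltage: 12.7 × 22.0/(82.0 + 22.0) = 2.69 V.
With the supply zeroed, R_A and R_B appear in parallel from the tap: R_th = R_A‖R_B = (82.0 × 22.0)/104.0 = 17.3 kΩ.

V_th = 2.69 V, R_th = 17.3 kΩ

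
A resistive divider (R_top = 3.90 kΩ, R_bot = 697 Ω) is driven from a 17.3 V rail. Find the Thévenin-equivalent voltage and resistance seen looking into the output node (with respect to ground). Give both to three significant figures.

V_th is the open-circuit tap voltage: 17.3 × 697/(3900 + 697) = 2.62 V.
With the supply zeroed, R_top and R_bot appear in parallel from the tap: R_th = R_top‖R_bot = (3900 × 697)/4597 = 591 Ω.

V_th = 2.62 V, R_th = 591 Ω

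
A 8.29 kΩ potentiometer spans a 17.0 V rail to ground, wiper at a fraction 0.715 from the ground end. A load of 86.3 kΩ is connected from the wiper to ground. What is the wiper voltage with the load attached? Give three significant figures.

The wiper splits the pot into (1−α)R = 2.363 kΩ above and αR = 5.927 kΩ below.
Lower section ‖ load = 5.546 kΩ.
V_wiper = 17.0 × 5.546/(2.363 + 5.546) = 11.9 V.

V ≈ 11.9 V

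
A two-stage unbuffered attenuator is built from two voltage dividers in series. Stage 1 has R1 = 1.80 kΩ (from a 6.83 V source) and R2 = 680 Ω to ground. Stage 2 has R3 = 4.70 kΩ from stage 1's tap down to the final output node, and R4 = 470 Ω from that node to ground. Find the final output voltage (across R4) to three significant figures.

V_out ≈ 0.155 V

Stage 2 presents R3+R4 = 5170 Ω as a load on stage 1's tap.
Stage 1's lower leg becomes R2‖(R3+R4) = 601.0 Ω, so V_mid = 6.83 × 601.0/2401 = 1.710 V.
Stage 2 is itself unloaded: V_out = V_mid × R4/(R3+R4) = 1.710 × 470/5170 = 0.155 V.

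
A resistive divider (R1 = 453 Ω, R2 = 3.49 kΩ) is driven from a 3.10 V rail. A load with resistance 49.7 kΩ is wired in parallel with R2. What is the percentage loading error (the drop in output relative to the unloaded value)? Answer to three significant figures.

0.800 %

The divider's output (Thévenin) resistance is R1‖R2 = 401.0 Ω.
Fractional drop under load = R_th/(R_th + R_L) = 401.0 / (401.0 + 49700) = 0.008003.
So the output falls by 0.800 %.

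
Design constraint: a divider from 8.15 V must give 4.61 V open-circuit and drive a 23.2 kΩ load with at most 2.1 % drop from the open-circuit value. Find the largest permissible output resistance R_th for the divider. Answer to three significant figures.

R_th ≤ 498 Ω

Loading drop = R_th/(R_th + R_L) ≤ 0.0210, so R_th ≤ R_L · ε/(1−ε) = 23.2 kΩ × 0.0210/0.9790 = 498 Ω.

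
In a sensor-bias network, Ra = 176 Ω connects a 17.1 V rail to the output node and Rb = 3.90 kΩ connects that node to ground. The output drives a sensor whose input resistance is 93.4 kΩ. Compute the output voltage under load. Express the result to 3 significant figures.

The load sits in parallel with Rb: Rb‖R_L = (3900 × 93400) / (3900 + 93400) = 3744 Ω.
V_out = 17.1 × 3744 / (176 + 3744) = 17.1 × 3744/3920 = 16.3 V.

V_out ≈ 16.3 V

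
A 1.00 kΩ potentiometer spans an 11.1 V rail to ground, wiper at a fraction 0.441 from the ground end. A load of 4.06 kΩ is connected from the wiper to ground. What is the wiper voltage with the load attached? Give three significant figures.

V ≈ 4.61 V

The wiper splits the pot into (1−α)R = 559.0 Ω above and αR = 441.0 Ω below.
Lower section ‖ load = 397.8 Ω.
V_wiper = 11.1 × 397.8/(559.0 + 397.8) = 4.61 V.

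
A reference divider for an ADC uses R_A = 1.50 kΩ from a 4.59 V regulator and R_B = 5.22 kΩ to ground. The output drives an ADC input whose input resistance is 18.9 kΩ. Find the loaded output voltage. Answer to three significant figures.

V_out ≈ 3.36 V

The load sits in parallel with R_B: R_B‖R_L = (5.22 × 18.9) / (5.22 + 18.9) = 4.090 kΩ.
V_out = 4.59 × 4.090 / (1.50 + 4.090) = 4.59 × 4.090/5.590 = 3.36 V.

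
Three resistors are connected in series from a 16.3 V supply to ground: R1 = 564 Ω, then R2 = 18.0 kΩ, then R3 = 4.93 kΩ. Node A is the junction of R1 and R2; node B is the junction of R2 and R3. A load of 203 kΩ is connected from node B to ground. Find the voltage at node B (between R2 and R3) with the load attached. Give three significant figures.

V ≈ 3.36 V

At node B, R3 is in parallel with the load: R3‖R_L = 4813 Ω.
Below node A the resistance is R2 + (R3‖R_L) = 22810 Ω, so V_A = 16.3 × 22810/23380 = 15.91 V.
Then V_B = V_A × (R3‖R_L)/(R2 + R3‖R_L) = 15.91 × 4813/22810 = 3.36 V.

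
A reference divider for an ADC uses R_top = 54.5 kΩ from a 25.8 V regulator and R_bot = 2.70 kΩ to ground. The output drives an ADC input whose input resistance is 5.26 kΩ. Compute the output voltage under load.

The load sits in parallel with R_bot: R_bot‖R_L = (2.70 × 5.26) / (2.70 + 5.26) = 1.784 kΩ.
V_out = 25.8 × 1.784 / (54.5 + 1.784) = 25.8 × 1.784/56.28 = 0.818 V.

V_out ≈ 0.818 V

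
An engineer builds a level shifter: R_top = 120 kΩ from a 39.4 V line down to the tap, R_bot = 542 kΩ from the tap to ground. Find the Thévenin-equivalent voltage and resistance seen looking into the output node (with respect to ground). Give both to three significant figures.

V_th = 32.3 V, R_th = 98.2 kΩ

V_th is the open-circuit tap voltage: 39.4 × 542/(120 + 542) = 32.3 V.
With the supply zeroed, R_top and R_bot appear in parallel from the tap: R_th = R_top‖R_bot = (120 × 542)/662.0 = 98.2 kΩ.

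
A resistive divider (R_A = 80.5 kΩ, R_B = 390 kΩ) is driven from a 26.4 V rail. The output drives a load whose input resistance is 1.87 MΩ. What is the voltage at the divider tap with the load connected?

The load sits in parallel with R_B: R_B‖R_L = (390 × 1870) / (390 + 1870) = 322.7 kΩ.
V_out = 26.4 × 322.7 / (80.5 + 322.7) = 26.4 × 322.7/403.2 = 21.1 V.

V_out ≈ 21.1 V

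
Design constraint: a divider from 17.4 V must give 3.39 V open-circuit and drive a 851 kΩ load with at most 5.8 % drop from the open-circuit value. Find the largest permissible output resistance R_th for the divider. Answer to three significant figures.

R_th ≤ 52.4 kΩ

Loading drop = R_th/(R_th + R_L) ≤ 0.0580, so R_th ≤ R_L · ε/(1−ε) = 851 kΩ × 0.0580/0.9420 = 52.4 kΩ.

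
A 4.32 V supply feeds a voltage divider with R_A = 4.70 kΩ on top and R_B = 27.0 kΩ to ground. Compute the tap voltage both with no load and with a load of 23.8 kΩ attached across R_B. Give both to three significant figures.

Unloaded: 3.68 V; loaded: 3.15 V

Open-circuit: V = 4.32 × 27.0/(4.70 + 27.0) = 3.68 V.
With the load, R_B becomes R_B‖R_L = 12.65 kΩ, so V = 4.32 × 12.65/17.35 = 3.15 V.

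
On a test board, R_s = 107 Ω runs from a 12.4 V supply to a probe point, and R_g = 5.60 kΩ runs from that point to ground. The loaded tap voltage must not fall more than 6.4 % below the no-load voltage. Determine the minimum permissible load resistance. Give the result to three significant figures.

Output resistance R_th = R_s‖R_g = (107 × 5600)/5707 = 105.0 Ω.
The fractional drop is R_th/(R_th + R_L); requiring this ≤ 0.0640 gives R_L ≥ R_th(1/0.0640 − 1) = 105.0 × 14.62 = 1.54 kΩ.

R_L(min) ≈ 1.54 kΩ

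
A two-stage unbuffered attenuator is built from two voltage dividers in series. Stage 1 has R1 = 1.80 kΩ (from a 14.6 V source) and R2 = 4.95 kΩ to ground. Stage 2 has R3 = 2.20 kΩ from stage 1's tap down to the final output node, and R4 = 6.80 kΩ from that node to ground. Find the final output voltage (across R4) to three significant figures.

V_out ≈ 7.05 V

Stage 2 presents R3+R4 = 9.000 kΩ as a load on stage 1's tap.
Stage 1's lower leg becomes R2‖(R3+R4) = 3.194 kΩ, so V_mid = 14.6 × 3.194/4.994 = 9.337 V.
Stage 2 is itself unloaded: V_out = V_mid × R4/(R3+R4) = 9.337 × 6.80/9.000 = 7.05 V.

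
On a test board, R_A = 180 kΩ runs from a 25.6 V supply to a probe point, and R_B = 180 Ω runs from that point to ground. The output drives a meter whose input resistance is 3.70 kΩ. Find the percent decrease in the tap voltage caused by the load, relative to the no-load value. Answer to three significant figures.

4.63 %

The divider's output (Thévenin) resistance is R_A‖R_B = 179.8 Ω.
Fractional drop under load = R_th/(R_th + R_L) = 179.8 / (179.8 + 3700) = 0.04635.
So the output falls by 4.63 %.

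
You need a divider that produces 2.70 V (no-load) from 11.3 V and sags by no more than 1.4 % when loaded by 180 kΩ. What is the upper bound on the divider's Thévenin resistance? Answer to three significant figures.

Loading drop = R_th/(R_th + R_L) ≤ 0.0140, so R_th ≤ R_L · ε/(1−ε) = 180 kΩ × 0.0140/0.9860 = 2.56 kΩ.
(Any R1, R2 with R2/(R1+R2) = 0.239 and R1‖R2 ≤ 2.56 kΩ will meet the spec.)

R_th ≤ 2.56 kΩ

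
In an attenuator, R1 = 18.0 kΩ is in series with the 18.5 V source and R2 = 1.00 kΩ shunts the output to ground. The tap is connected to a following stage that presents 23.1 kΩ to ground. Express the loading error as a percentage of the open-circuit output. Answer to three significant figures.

3.94 %

The divider's output (Thévenin) resistance is R1‖R2 = 0.9474 kΩ.
Fractional drop under load = R_th/(R_th + R_L) = 0.9474 / (0.9474 + 23.1) = 0.03940.
So the output falls by 3.94 %.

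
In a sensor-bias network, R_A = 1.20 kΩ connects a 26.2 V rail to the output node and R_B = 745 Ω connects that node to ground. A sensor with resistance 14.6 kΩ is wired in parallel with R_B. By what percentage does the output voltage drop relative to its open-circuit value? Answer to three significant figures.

3.05 %

The divider's output (Thévenin) resistance is R_A‖R_B = 459.6 Ω.
Fractional drop under load = R_th/(R_th + R_L) = 459.6 / (459.6 + 14600) = 0.03052.
So the output falls by 3.05 %.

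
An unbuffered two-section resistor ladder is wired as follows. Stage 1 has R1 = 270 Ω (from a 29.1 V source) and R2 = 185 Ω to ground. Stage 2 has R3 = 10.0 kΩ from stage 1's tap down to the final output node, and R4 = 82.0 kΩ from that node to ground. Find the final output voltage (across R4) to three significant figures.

Stage 2 presents R3+R4 = 92000 Ω as a load on stage 1's tap.
Stage 1's lower leg becomes R2‖(R3+R4) = 184.6 Ω, so V_mid = 29.1 × 184.6/454.6 = 11.82 V.
Stage 2 is itself unloaded: V_out = V_mid × R4/(R3+R4) = 11.82 × 82000/92000 = 10.5 V.

V_out ≈ 10.5 V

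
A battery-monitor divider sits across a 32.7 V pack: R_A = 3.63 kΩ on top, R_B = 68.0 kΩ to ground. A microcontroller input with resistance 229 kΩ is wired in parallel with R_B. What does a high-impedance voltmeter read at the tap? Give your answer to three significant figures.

The load sits in parallel with R_B: R_B‖R_L = (68.0 × 229) / (68.0 + 229) = 52.43 kΩ.
V_out = 32.7 × 52.43 / (3.63 + 52.43) = 32.7 × 52.43/56.06 = 30.6 V.

V_out ≈ 30.6 V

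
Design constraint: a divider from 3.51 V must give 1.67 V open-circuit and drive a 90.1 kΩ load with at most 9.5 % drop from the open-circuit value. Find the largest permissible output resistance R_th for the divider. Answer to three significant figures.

R_th ≤ 9.46 kΩ

Loading drop = R_th/(R_th + R_L) ≤ 0.0950, so R_th ≤ R_L · ε/(1−ε) = 90.1 kΩ × 0.0950/0.9050 = 9.46 kΩ.
(Any R1, R2 with R2/(R1+R2) = 0.476 and R1‖R2 ≤ 9.46 kΩ will meet the spec.)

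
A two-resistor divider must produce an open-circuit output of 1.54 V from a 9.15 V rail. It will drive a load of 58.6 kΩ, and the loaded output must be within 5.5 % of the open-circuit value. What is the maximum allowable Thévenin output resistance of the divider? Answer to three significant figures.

Loading drop = R_th/(R_th + R_L) ≤ 0.0550, so R_th ≤ R_L · ε/(1−ε) = 58.6 kΩ × 0.0550/0.9450 = 3.41 kΩ.

R_th ≤ 3.41 kΩ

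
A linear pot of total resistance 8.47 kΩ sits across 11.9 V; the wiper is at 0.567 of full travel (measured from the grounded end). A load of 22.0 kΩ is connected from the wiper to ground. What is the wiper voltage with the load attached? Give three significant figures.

The wiper splits the pot into (1−α)R = 3.668 kΩ above and αR = 4.802 kΩ below.
Lower section ‖ load = 3.942 kΩ.
V_wiper = 11.9 × 3.942/(3.668 + 3.942) = 6.16 V.

V ≈ 6.16 V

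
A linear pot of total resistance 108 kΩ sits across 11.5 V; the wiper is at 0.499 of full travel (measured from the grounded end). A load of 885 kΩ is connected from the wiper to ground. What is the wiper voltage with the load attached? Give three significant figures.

V ≈ 5.57 V

The wiper splits the pot into (1−α)R = 54.11 kΩ above and αR = 53.89 kΩ below.
Lower section ‖ load = 50.80 kΩ.
V_wiper = 11.5 × 50.80/(54.11 + 50.80) = 5.57 V.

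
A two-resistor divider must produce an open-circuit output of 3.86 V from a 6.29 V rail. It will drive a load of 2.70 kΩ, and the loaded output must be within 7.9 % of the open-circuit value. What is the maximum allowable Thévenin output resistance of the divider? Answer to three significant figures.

Loading drop = R_th/(R_th + R_L) ≤ 0.0790, so R_th ≤ R_L · ε/(1−ε) = 2.70 kΩ × 0.0790/0.9210 = 232 Ω.

R_th ≤ 232 Ω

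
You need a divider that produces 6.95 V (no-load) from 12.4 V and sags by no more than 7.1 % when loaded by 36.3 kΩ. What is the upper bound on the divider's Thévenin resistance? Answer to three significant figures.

Loading drop = R_th/(R_th + R_L) ≤ 0.0710, so R_th ≤ R_L · ε/(1−ε) = 36.3 kΩ × 0.0710/0.9290 = 2.77 kΩ.

R_th ≤ 2.77 kΩ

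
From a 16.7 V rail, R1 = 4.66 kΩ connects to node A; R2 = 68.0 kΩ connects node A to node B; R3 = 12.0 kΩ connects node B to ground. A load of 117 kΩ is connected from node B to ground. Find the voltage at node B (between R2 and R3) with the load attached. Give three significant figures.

At node B, R3 is in parallel with the load: R3‖R_L = 10.88 kΩ.
Below node A the resistance is R2 + (R3‖R_L) = 78.88 kΩ, so V_A = 16.7 × 78.88/83.54 = 15.77 V.
Then V_B = V_A × (R3‖R_L)/(R2 + R3‖R_L) = 15.77 × 10.88/78.88 = 2.18 V.

V ≈ 2.18 V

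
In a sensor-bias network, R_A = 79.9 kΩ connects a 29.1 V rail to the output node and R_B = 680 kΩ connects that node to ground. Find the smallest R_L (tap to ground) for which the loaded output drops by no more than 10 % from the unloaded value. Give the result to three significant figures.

R_L(min) ≈ 643 kΩ

Output resistance R_th = R_A‖R_B = (79.9 × 680)/759.9 = 71.50 kΩ.
The fractional drop is R_th/(R_th + R_L); requiring this ≤ 0.100 gives R_L ≥ R_th(1/0.100 − 1) = 71.50 × 9.000 = 643 kΩ.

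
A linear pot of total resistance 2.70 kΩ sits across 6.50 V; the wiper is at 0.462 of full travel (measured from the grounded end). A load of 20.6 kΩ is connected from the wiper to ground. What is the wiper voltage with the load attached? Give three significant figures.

V ≈ 2.91 V

The wiper splits the pot into (1−α)R = 1.453 kΩ above and αR = 1.247 kΩ below.
Lower section ‖ load = 1.176 kΩ.
V_wiper = 6.50 × 1.176/(1.453 + 1.176) = 2.91 V.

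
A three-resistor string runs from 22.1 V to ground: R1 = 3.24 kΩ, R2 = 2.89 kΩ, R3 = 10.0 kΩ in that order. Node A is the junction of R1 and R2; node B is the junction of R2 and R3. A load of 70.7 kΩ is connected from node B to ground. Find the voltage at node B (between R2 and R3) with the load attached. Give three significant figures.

V ≈ 13.0 V

At node B, R3 is in parallel with the load: R3‖R_L = 8.761 kΩ.
Below node A the resistance is R2 + (R3‖R_L) = 11.65 kΩ, so V_A = 22.1 × 11.65/14.89 = 17.29 V.
Then V_B = V_A × (R3‖R_L)/(R2 + R3‖R_L) = 17.29 × 8.761/11.65 = 13.0 V.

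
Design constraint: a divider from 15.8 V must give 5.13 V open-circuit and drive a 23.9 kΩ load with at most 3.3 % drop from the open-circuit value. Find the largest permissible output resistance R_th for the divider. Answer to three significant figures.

Loading drop = R_th/(R_th + R_L) ≤ 0.0330, so R_th ≤ R_L · ε/(1−ε) = 23.9 kΩ × 0.0330/0.9670 = 816 Ω.

R_th ≤ 816 Ω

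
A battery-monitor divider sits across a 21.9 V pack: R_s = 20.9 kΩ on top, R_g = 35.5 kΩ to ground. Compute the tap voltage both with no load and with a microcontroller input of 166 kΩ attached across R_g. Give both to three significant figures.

Unloaded: 13.8 V; loaded: 12.8 V

Open-circuit: V = 21.9 × 35.5/(20.9 + 35.5) = 13.8 V.
With the load, R_g becomes R_g‖R_L = 29.25 kΩ, so V = 21.9 × 29.25/50.15 = 12.8 V.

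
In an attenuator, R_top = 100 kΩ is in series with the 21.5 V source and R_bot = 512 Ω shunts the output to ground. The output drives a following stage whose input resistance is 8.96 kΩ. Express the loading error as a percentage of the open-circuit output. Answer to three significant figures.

The divider's output (Thévenin) resistance is R_top‖R_bot = 509.4 Ω.
Fractional drop under load = R_th/(R_th + R_L) = 509.4 / (509.4 + 8960) = 0.05379.
So the output falls by 5.38 %.

5.38 %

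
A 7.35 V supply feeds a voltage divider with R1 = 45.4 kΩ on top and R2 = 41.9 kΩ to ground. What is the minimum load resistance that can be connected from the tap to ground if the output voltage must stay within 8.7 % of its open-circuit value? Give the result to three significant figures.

Output resistance R_th = R1‖R2 = (45.4 × 41.9)/87.30 = 21.79 kΩ.
The fractional drop is R_th/(R_th + R_L); requiring this ≤ 0.0870 gives R_L ≥ R_th(1/0.0870 − 1) = 21.79 × 10.49 = 229 kΩ.

R_L(min) ≈ 229 kΩ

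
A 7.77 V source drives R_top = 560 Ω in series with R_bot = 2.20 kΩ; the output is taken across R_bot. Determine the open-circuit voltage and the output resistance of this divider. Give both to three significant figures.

V_th is the open-circuit tap voltage: 7.77 × 2200/(560 + 2200) = 6.19 V.
With the supply zeroed, R_top and R_bot appear in parallel from the tap: R_th = R_top‖R_bot = (560 × 2200)/2760 = 446 Ω.

V_th = 6.19 V, R_th = 446 Ω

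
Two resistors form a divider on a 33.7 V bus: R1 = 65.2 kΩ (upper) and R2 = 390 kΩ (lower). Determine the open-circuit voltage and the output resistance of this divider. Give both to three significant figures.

V_th = 28.9 V, R_th = 55.9 kΩ

V_th is the open-circuit tap voltage: 33.7 × 390/(65.2 + 390) = 28.9 V.
With the supply zeroed, R1 and R2 appear in parallel from the tap: R_th = R1‖R2 = (65.2 × 390)/455.2 = 55.9 kΩ.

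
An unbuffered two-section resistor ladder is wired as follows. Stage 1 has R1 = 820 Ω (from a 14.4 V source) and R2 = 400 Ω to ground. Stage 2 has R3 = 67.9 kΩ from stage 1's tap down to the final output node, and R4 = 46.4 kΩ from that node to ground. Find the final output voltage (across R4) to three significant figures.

Stage 2 presents R3+R4 = 114300 Ω as a load on stage 1's tap.
Stage 1's lower leg becomes R2‖(R3+R4) = 398.6 Ω, so V_mid = 14.4 × 398.6/1219 = 4.710 V.
Stage 2 is itself unloaded: V_out = V_mid × R4/(R3+R4) = 4.710 × 46400/114300 = 1.91 V.

V_out ≈ 1.91 V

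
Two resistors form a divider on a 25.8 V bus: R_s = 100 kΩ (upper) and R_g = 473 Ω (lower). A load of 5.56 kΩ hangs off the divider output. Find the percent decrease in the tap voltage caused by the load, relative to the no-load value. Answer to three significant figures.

7.81 %

The divider's output (Thévenin) resistance is R_s‖R_g = 470.8 Ω.
Fractional drop under load = R_th/(R_th + R_L) = 470.8 / (470.8 + 5560) = 0.07806.
So the output falls by 7.81 %.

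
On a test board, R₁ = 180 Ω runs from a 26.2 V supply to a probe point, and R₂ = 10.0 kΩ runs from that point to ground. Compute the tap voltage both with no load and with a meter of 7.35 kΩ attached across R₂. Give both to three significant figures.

Open-circuit: V = 26.2 × 10000/(180 + 10000) = 25.7 V.
With the load, R₂ becomes R₂‖R_L = 4236 Ω, so V = 26.2 × 4236/4416 = 25.1 V.

Unloaded: 25.7 V; loaded: 25.1 V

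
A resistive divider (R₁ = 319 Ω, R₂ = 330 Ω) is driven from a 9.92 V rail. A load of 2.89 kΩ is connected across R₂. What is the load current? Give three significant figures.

I_L ≈ 1.65 mA

R₂‖R_L = 296.2 Ω; V_out = 9.92 × 296.2/615.2 = 4.776 V.
I_L = V_out / R_L = 4.776 / 2.89 kΩ = 1.65 mA.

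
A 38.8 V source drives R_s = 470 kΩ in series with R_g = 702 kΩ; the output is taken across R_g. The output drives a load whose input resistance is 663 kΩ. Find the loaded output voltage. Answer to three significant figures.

The load sits in parallel with R_g: R_g‖R_L = (702 × 663) / (702 + 663) = 341.0 kΩ.
V_out = 38.8 × 341.0 / (470 + 341.0) = 38.8 × 341.0/811.0 = 16.3 V.
(Unloaded it would have been 23.2 V.)

V_out ≈ 16.3 V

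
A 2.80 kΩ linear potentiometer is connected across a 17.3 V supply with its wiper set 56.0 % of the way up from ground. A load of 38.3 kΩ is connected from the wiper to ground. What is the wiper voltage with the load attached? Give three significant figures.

V ≈ 9.52 V

The wiper splits the pot into (1−α)R = 1.232 kΩ above and αR = 1.568 kΩ below.
Lower section ‖ load = 1.506 kΩ.
V_wiper = 17.3 × 1.506/(1.232 + 1.506) = 9.52 V.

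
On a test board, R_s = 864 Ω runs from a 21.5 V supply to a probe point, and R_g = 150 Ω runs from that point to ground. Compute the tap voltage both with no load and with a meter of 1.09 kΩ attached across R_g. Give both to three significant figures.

Open-circuit: V = 21.5 × 150/(864 + 150) = 3.18 V.
With the load, R_g becomes R_g‖R_L = 131.9 Ω, so V = 21.5 × 131.9/995.9 = 2.85 V.

Unloaded: 3.18 V; loaded: 2.85 V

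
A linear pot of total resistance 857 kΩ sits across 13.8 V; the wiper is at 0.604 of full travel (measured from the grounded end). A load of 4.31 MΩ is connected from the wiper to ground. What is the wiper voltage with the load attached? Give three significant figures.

V ≈ 7.96 V

The wiper splits the pot into (1−α)R = 339.4 kΩ above and αR = 517.6 kΩ below.
Lower section ‖ load = 462.1 kΩ.
V_wiper = 13.8 × 462.1/(339.4 + 462.1) = 7.96 V.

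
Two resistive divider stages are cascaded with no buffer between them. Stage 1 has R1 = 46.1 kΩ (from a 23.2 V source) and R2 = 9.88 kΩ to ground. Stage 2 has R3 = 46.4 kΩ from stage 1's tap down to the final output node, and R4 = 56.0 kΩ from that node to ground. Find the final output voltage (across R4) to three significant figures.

V_out ≈ 2.07 V

Stage 2 presents R3+R4 = 102.4 kΩ as a load on stage 1's tap.
Stage 1's lower leg becomes R2‖(R3+R4) = 9.011 kΩ, so V_mid = 23.2 × 9.011/55.11 = 3.793 V.
Stage 2 is itself unloaded: V_out = V_mid × R4/(R3+R4) = 3.793 × 56.0/102.4 = 2.07 V.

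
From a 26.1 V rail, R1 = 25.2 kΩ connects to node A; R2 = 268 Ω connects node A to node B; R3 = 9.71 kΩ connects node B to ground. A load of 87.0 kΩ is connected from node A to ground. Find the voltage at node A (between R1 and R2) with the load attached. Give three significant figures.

Below node A the series string R2+R3 = 9978 Ω sits in parallel with the 87000 Ω load: 8951 Ω.
V_A = 26.1 × 8951/(25200 + 8951) = 6.84 V.

V ≈ 6.84 V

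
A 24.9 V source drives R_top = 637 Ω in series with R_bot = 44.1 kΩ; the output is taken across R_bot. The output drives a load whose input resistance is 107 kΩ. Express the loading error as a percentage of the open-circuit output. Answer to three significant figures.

The divider's output (Thévenin) resistance is R_top‖R_bot = 627.9 Ω.
Fractional drop under load = R_th/(R_th + R_L) = 627.9 / (627.9 + 107000) = 0.005834.
So the output falls by 0.583 %.

0.583 %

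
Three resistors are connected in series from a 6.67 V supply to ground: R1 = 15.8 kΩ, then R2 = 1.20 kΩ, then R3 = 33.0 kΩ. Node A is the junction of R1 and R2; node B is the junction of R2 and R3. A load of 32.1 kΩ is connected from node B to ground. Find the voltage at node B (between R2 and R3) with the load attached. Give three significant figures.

V ≈ 3.26 V

At node B, R3 is in parallel with the load: R3‖R_L = 16.27 kΩ.
Below node A the resistance is R2 + (R3‖R_L) = 17.47 kΩ, so V_A = 6.67 × 17.47/33.27 = 3.503 V.
Then V_B = V_A × (R3‖R_L)/(R2 + R3‖R_L) = 3.503 × 16.27/17.47 = 3.26 V.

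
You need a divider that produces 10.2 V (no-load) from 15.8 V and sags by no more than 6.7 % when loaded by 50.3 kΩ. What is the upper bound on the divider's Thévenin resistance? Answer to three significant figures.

R_th ≤ 3.61 kΩ

Loading drop = R_th/(R_th + R_L) ≤ 0.0670, so R_th ≤ R_L · ε/(1−ε) = 50.3 kΩ × 0.0670/0.9330 = 3.61 kΩ.
(Any R1, R2 with R2/(R1+R2) = 0.646 and R1‖R2 ≤ 3.61 kΩ will meet the spec.)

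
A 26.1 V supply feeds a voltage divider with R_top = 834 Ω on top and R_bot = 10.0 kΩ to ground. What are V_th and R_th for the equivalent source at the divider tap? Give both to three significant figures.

V_th is the open-circuit tap voltage: 26.1 × 10000/(834 + 10000) = 24.1 V.
With the supply zeroed, R_top and R_bot appear in parallel from the tap: R_th = R_top‖R_bot = (834 × 10000)/10830 = 770 Ω.

V_th = 24.1 V, R_th = 770 Ω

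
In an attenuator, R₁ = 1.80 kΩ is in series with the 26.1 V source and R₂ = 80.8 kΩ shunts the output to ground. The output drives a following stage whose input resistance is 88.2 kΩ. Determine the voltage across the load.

V_out ≈ 25.0 V

The load sits in parallel with R₂: R₂‖R_L = (80.8 × 88.2) / (80.8 + 88.2) = 42.17 kΩ.
V_out = 26.1 × 42.17 / (1.80 + 42.17) = 26.1 × 42.17/43.97 = 25.0 V.
(Unloaded it would have been 25.5 V.)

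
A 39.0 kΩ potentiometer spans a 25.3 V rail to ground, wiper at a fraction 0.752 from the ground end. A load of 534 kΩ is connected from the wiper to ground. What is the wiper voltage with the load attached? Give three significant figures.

The wiper splits the pot into (1−α)R = 9.672 kΩ above and αR = 29.33 kΩ below.
Lower section ‖ load = 27.80 kΩ.
V_wiper = 25.3 × 27.80/(9.672 + 27.80) = 18.8 V.

V ≈ 18.8 V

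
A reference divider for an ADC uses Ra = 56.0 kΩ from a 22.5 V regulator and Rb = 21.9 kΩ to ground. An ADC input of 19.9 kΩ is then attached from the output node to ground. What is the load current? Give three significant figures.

Rb‖R_L = 10.43 kΩ; V_out = 22.5 × 10.43/66.43 = 3.532 V.
I_L = V_out / R_L = 3.532 / 19.9 kΩ = 0.177 mA.

I_L ≈ 0.177 mA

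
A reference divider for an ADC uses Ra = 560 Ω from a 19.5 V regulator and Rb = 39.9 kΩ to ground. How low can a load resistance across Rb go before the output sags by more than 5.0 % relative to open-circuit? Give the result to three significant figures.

Output resistance R_th = Ra‖Rb = (560 × 39900)/40460 = 552.2 Ω.
The fractional drop is R_th/(R_th + R_L); requiring this ≤ 0.0500 gives R_L ≥ R_th(1/0.0500 − 1) = 552.2 × 19.00 = 10.5 kΩ.

R_L(min) ≈ 10.5 kΩ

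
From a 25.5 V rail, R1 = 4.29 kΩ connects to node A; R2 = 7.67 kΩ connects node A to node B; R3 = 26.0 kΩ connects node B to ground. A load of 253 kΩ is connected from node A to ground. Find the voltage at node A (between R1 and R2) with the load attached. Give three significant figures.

V ≈ 22.3 V

Below node A the series string R2+R3 = 33.67 kΩ sits in parallel with the 253 kΩ load: 29.72 kΩ.
V_A = 25.5 × 29.72/(4.29 + 29.72) = 22.3 V.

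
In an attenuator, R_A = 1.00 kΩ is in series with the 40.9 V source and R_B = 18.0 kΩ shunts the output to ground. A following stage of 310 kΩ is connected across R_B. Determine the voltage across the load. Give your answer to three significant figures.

V_out ≈ 38.6 V

The load sits in parallel with R_B: R_B‖R_L = (18.0 × 310) / (18.0 + 310) = 17.01 kΩ.
V_out = 40.9 × 17.01 / (1.00 + 17.01) = 40.9 × 17.01/18.01 = 38.6 V.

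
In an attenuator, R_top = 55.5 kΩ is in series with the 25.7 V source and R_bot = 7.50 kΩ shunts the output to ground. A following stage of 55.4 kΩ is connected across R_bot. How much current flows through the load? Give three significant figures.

R_bot‖R_L = 6.606 kΩ; V_out = 25.7 × 6.606/62.11 = 2.734 V.
I_L = V_out / R_L = 2.734 / 55.4 kΩ = 0.0493 mA.

I_L ≈ 0.0493 mA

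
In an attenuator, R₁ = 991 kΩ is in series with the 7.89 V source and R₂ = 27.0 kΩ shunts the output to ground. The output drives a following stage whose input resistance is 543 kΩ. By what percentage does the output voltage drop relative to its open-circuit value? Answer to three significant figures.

The divider's output (Thévenin) resistance is R₁‖R₂ = 26.28 kΩ.
Fractional drop under load = R_th/(R_th + R_L) = 26.28 / (26.28 + 543) = 0.04617.
So the output falls by 4.62 %.

4.62 %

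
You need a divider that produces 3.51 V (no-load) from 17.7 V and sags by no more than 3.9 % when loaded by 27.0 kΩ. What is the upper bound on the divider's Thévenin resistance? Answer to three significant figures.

R_th ≤ 1.10 kΩ

Loading drop = R_th/(R_th + R_L) ≤ 0.0390, so R_th ≤ R_L · ε/(1−ε) = 27.0 kΩ × 0.0390/0.9610 = 1.10 kΩ.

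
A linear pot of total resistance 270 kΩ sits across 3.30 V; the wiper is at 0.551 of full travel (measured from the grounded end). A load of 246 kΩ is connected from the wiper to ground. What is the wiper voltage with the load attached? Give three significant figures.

The wiper splits the pot into (1−α)R = 121.2 kΩ above and αR = 148.8 kΩ below.
Lower section ‖ load = 92.71 kΩ.
V_wiper = 3.30 × 92.71/(121.2 + 92.71) = 1.43 V.

V ≈ 1.43 V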